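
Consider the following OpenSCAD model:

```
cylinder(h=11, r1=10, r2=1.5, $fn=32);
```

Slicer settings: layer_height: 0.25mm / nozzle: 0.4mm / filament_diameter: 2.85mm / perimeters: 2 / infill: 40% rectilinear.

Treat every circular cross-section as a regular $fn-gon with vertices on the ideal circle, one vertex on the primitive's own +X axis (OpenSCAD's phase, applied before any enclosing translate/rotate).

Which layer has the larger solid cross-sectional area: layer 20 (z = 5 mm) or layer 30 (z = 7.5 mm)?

Layer 20 (z = 5): the cone contributes a regular 32-gon of circumradius 6.136 (interpolated between r1=10 and r2=1.5 at t=0.455) (area = (32/2)·6.136²·sin(360°/32) = 117.54 mm²). So its area = 117.54 mm². Layer 30 (z = 7.5): the cone contributes a regular 32-gon of circumradius 4.205 (interpolated between r1=10 and r2=1.5 at t=0.682) (area = (32/2)·4.205²·sin(360°/32) = 55.18 mm²). So its area = 55.18 mm². Layer 20 is larger (117.54 vs 55.18 mm²).

layer 20 (z = 5 mm)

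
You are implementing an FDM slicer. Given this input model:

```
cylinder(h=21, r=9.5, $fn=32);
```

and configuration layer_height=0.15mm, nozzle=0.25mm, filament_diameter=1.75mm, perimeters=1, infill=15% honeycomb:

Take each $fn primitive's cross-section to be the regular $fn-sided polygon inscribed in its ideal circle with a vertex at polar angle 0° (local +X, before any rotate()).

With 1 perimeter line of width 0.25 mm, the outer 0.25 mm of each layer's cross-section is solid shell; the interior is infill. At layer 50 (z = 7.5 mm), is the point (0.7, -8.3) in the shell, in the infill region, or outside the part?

infill

At z = 7.5 mm: the r=9.5 cylinder gives a regular 32-gon of circumradius 9.5 (constant along its height). Overall, the cross-section is a single solid region. The nearest boundary edge runs (-0.00, -9.50)→(1.85, -9.32); distance from the point to it = 1.13 mm. The point is inside the cross-section and 1.13 mm from the nearest boundary — more than the 0.25 mm shell width (1 × 0.25), so it's in the infill interior.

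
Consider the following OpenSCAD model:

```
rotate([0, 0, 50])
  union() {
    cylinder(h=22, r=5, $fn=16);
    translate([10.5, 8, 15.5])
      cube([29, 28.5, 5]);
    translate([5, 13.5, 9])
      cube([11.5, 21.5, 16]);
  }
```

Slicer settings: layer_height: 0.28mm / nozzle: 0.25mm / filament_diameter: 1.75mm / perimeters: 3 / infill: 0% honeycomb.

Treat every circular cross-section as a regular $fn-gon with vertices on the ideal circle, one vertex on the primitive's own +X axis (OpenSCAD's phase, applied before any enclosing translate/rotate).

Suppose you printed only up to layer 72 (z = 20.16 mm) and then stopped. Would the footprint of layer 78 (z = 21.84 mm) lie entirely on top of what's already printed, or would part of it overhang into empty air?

Compare the two slices. At z = 20.16: the r=5 cylinder contributes a regular 16-gon of circumradius 5 (area = (16/2)·5.000²·sin(360°/16) = 76.54 mm²); the cube at (10.5, 8) is present — its section is the full 29×28.5 rectangle (area 826.50 mm²); the 11.5×21.5 cube at (5, 13.5) contributes its full rectangle (area 247.25 mm²); Merging all regions: the regions partially overlap — summed areas 1150.29 mm² minus the doubly-counted overlap 129.00 mm² gives 1021.29 mm² — area = 1021.29 mm²; (whole slice rotated 50° about Z — lengths, areas and connectivity unchanged). At z = 21.84: the r=5 cylinder contributes a regular 16-gon of circumradius 5 (area = (16/2)·5.000²·sin(360°/16) = 76.54 mm²); the cube at (10.5, 8) is absent (z outside [15.5, 20.5]); the 11.5×21.5 cube at (5, 13.5) contributes its full rectangle (area 247.25 mm²); Combining (union): the 2 present regions are separate (no shared area or edge), so areas and boundary lengths simply add and each stays a separate island — area = 323.79 mm²; (rotated 50° about Z; rotation is an isometry so areas/perimeters/island counts are preserved). Checking containment: the cross-section at z = 21.84 is a subset of the cross-section at z = 20.16.

entirely on top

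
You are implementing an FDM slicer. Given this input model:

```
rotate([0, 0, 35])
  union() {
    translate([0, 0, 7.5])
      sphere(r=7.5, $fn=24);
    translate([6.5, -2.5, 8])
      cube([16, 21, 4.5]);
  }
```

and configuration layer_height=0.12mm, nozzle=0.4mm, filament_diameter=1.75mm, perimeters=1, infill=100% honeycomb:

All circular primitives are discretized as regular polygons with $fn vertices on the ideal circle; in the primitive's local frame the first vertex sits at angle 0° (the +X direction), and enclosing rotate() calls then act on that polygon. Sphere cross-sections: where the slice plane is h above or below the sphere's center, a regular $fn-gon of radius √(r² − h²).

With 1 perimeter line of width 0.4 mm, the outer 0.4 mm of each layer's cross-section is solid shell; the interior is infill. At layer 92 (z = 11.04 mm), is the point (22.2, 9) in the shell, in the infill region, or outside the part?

outside

At z = 11.04 mm: the r=7.5 sphere slices to a regular 24-gon of circumradius 6.612 (√(r²−h²) with h=3.54 from center); the cube at (6.5, -2.5) is present — its section is the full 16×21 rectangle; Merging all regions: the regions partially overlap (shared area 0.10 mm²), so overlapping operands fuse into one piece — 1 connected region; (whole slice rotated 35° about Z — lengths, areas and connectivity unchanged). Overall, the cross-section is a single solid region. Undo the 35° rotation: the query point maps to (23.347, -5.361) in the un-rotated model frame. The nearest boundary edge runs (22.50, 18.50)→(22.50, -2.50); distance from the point to it = 2.98 mm. The point is not inside any of the regions above, so it lies outside the cross-section (2.98 mm from the nearest boundary).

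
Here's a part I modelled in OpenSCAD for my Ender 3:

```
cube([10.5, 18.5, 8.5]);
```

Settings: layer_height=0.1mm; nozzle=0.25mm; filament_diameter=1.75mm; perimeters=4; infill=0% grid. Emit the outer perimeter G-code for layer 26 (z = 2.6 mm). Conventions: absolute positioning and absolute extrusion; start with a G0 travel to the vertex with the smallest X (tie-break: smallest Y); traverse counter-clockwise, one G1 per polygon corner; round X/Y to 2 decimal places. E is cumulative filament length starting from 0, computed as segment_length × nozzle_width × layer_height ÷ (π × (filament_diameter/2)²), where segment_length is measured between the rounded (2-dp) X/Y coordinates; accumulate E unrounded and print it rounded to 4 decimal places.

At z = 2.6 mm: the cube (footprint 10.5×18.5) is included at this height. The outline is a single polygon with 4 vertices. Extrusion per mm of travel: 0.25 × 0.1 / (π × 0.875²) = 0.010394. Accumulating E over each segment gives final E = 0.6028.

G0 X0.00 Y0.00 Z2.60
G1 X10.50 Y0.00 E0.1091
G1 X10.50 Y18.50 E0.3014
G1 X0.00 Y18.50 E0.4106
G1 X0.00 Y0.00 E0.6028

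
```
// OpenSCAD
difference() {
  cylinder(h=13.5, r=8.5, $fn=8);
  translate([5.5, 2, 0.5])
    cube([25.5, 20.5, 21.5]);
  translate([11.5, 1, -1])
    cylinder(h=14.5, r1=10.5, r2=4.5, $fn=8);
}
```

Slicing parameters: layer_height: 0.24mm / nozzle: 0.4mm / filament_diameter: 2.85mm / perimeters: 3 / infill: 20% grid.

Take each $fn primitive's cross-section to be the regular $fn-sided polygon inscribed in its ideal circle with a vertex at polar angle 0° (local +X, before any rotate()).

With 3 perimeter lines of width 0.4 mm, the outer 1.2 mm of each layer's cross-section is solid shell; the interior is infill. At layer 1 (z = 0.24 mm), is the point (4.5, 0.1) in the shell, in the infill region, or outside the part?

outside

At z = 0.24 mm: the r=8.5 cylinder gives a regular 8-gon of circumradius 8.5 (constant along its height); the cube at (5.5, 2) does not reach this height (z outside [0.5, 22]); the cone at (11.5, 1) contributes a regular 8-gon of circumradius 9.987 (interpolated between r1=10.5 and r2=4.5 at t=0.086); Subtracting the remaining from the first: starting from the r=8.5 cylinder, the cone at (11.5, 1) partially overlaps it — only the 54.98 mm² overlap (of its 282.10 mm²) is removed, clipping the outline — 1 connected region. Overall, the cross-section is a single solid region. The nearest boundary edge runs (1.51, 1.00)→(4.44, -6.06); distance from the point to it = 2.42 mm. The point is not inside any of the regions above, so it lies outside the cross-section (2.42 mm from the nearest boundary).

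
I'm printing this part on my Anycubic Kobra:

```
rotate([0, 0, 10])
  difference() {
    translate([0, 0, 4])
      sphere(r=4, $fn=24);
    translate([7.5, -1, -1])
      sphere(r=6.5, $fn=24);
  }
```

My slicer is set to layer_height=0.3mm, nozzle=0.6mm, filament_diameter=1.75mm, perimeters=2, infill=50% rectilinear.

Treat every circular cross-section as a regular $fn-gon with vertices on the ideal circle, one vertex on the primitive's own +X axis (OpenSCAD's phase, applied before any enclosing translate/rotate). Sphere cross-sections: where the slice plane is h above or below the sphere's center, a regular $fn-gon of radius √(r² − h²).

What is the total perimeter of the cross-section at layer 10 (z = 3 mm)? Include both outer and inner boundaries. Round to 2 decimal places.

24.14 mm

At z = 3 mm: the sphere: section is a regular 24-gon, circumradius = √(r²−h²) = √(4²−1²) = 3.873 (perimeter = 2·24·3.873·sin(180°/24) = 24.27 mm); the r=6.5 sphere at (7.5, -1) contributes a regular 24-gon of circumradius √(6.5²−4²) = 5.123 (perimeter = 2·24·5.123·sin(180°/24) = 32.10 mm); After the difference (first − rest): starting from the r=4 sphere, the r=6.5 sphere at (7.5, -1) partially overlaps it — only the 4.41 mm² overlap (of its 81.53 mm²) is removed, clipping the outline — boundary = 24.14 mm; (whole slice rotated 10° about Z — lengths, areas and connectivity unchanged). Overall, the cross-section is a single solid region. Total boundary length (outer) = 24.14 mm.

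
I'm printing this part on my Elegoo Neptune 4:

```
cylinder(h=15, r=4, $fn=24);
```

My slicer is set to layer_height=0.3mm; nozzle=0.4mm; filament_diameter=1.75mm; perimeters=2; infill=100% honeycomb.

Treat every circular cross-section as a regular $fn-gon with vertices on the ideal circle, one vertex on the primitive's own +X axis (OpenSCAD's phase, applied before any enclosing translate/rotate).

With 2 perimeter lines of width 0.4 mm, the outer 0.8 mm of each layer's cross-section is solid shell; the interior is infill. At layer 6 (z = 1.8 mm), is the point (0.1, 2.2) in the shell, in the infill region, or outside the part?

infill

At z = 1.8 mm: the r=4 cylinder gives a regular 24-gon of circumradius 4 (constant along its height). Overall, the cross-section is a single solid region. The nearest boundary edge runs (1.04, 3.86)→(0.00, 4.00); distance from the point to it = 1.77 mm. The point is inside the cross-section and 1.77 mm from the nearest boundary — more than the 0.8 mm shell width (2 × 0.4), so it's in the infill interior.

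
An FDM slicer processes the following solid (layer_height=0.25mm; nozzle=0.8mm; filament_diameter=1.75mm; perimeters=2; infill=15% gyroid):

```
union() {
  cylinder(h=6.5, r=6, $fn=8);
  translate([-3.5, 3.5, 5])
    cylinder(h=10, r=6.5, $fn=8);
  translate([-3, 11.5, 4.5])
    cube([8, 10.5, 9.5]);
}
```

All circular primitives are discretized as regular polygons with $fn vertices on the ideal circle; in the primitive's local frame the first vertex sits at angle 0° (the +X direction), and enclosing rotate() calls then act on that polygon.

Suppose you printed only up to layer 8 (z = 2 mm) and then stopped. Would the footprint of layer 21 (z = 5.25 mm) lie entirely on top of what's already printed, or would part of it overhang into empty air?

Compare the two slices. At z = 2: the cylinder: section is a regular 8-gon, circumradius r=6 (area = (8/2)·6.000²·sin(360°/8) = 101.82 mm²); the cylinder at (-3.5, 3.5) is absent (z outside [5, 15]); the cube at (-3, 11.5) is absent (z outside [4.5, 14]); Merging all regions: only the r=6 cylinder is present, so the union is just that shape — area = 101.82 mm². At z = 5.25: the r=6 cylinder contributes a regular 8-gon of circumradius 6 (area = (8/2)·6.000²·sin(360°/8) = 101.82 mm²); the cylinder at (-3.5, 3.5): section is a regular 8-gon, circumradius r=6.5 (area = (8/2)·6.500²·sin(360°/8) = 119.50 mm²); the cube at (-3, 11.5) (footprint 8×10.5) is included at this height (area 84.00 mm²); Combining (union): the regions partially overlap — summed areas 305.32 mm² minus the doubly-counted overlap 53.56 mm² gives 251.76 mm² — area = 251.76 mm². Checking containment: at z = 5.25 the cross-section extends beyond the z = 2 cross-section by about 149.94 mm².

part overhangs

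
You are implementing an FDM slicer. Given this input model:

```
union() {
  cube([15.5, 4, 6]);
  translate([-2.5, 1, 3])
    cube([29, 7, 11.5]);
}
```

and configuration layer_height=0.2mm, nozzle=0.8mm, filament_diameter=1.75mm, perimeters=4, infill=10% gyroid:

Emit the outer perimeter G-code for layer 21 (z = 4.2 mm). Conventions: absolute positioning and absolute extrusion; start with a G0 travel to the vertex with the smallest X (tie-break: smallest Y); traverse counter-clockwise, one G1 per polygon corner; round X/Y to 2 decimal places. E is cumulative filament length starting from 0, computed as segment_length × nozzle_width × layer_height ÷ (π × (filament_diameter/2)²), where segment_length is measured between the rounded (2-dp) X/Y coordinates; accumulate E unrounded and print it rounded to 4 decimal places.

G0 X-2.50 Y1.00 Z4.20
G1 X0.00 Y1.00 E0.1663
G1 X0.00 Y0.00 E0.2328
G1 X15.50 Y0.00 E1.2639
G1 X15.50 Y1.00 E1.3304
G1 X26.50 Y1.00 E2.0621
G1 X26.50 Y8.00 E2.5278
G1 X-2.50 Y8.00 E4.4569
G1 X-2.50 Y1.00 E4.9225

At z = 4.2 mm: the cube is present — its section is the full 15.5×4 rectangle; the cube at (-2.5, 1) is present — its section is the full 29×7 rectangle; Merging all regions: the regions partially overlap (shared area 46.50 mm²), so overlapping operands fuse into one piece — 1 connected region. The outline is a single polygon with 8 vertices. Extrusion per mm of travel: 0.8 × 0.2 / (π × 0.875²) = 0.066520. Accumulating E over each segment gives final E = 4.9225.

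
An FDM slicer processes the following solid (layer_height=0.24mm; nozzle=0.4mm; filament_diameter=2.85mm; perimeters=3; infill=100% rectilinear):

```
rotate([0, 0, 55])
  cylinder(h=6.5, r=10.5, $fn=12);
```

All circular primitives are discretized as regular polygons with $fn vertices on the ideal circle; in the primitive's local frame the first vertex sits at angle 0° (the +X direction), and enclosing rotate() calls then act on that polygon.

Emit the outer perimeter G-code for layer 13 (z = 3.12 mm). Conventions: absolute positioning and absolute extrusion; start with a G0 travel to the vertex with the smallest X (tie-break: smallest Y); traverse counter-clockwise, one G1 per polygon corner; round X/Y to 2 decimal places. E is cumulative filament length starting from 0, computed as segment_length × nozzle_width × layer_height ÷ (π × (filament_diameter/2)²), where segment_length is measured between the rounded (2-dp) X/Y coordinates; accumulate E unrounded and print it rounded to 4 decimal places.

G0 X-10.46 Y0.92 Z3.12
G1 X-9.52 Y-4.44 E0.0819
G1 X-6.02 Y-8.60 E0.1637
G1 X-0.92 Y-10.46 E0.2454
G1 X4.44 Y-9.52 E0.3273
G1 X8.60 Y-6.02 E0.4091
G1 X10.46 Y-0.92 E0.4908
G1 X9.52 Y4.44 E0.5727
G1 X6.02 Y8.60 E0.6545
G1 X0.92 Y10.46 E0.7362
G1 X-4.44 Y9.52 E0.8181
G1 X-8.60 Y6.02 E0.8999
G1 X-10.46 Y0.92 E0.9816

At z = 3.12 mm: the r=10.5 cylinder gives a regular 12-gon of circumradius 10.5 (constant along its height); (rotated 55° about Z; rotation is an isometry so areas/perimeters/island counts are preserved). The outline is a single polygon with 12 vertices. Extrusion per mm of travel: 0.4 × 0.24 / (π × 1.425²) = 0.015048. Accumulating E over each segment gives final E = 0.9816.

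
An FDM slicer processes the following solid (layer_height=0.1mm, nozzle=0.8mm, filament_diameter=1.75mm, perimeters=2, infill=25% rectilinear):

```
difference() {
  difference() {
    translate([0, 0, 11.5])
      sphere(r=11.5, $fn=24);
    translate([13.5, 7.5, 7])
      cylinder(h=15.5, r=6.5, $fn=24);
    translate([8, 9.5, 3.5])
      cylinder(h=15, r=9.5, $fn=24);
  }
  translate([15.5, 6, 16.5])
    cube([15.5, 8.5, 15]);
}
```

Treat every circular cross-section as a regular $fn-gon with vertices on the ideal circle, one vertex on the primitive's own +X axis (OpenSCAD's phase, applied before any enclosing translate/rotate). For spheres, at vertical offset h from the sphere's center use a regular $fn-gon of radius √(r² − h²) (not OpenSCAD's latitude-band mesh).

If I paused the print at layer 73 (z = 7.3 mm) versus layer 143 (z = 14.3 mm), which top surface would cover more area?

Layer 73 (z = 7.3): the r=11.5 sphere slices to a regular 24-gon of circumradius 10.706 (√(r²−h²) with h=4.2 from center) (area = (24/2)·10.706²·sin(360°/24) = 355.96 mm²); the cylinder at (13.5, 7.5): section is a regular 24-gon, circumradius r=6.5 (area = (24/2)·6.500²·sin(360°/24) = 131.22 mm²); the r=9.5 cylinder at (8, 9.5) gives a regular 24-gon of circumradius 9.5 (constant along its height) (area = (24/2)·9.500²·sin(360°/24) = 280.30 mm²); After the difference (first − rest): starting from the r=11.5 sphere (355.96 mm²), the r=6.5 cylinder at (13.5, 7.5) partially overlaps it — only the 8.00 mm² overlap (of its 131.22 mm²) is removed, clipping the outline; the r=9.5 cylinder at (8, 9.5) partially overlaps it — only the 76.18 mm² overlap (of its 280.30 mm²) is removed, clipping the outline — area = 271.78 mm²; the cube at (15.5, 6) does not reach this height (z outside [16.5, 31.5]); Taking the first minus the rest: none of the subtracted shapes is present at this height, so that combined region is unchanged — area = 271.78 mm². So its area = 271.78 mm². Layer 143 (z = 14.3): the r=11.5 sphere slices to a regular 24-gon of circumradius 11.154 (√(r²−h²) with h=2.8 from center) (area = (24/2)·11.154²·sin(360°/24) = 386.40 mm²); the cylinder at (13.5, 7.5): section is a regular 24-gon, circumradius r=6.5 (area = (24/2)·6.500²·sin(360°/24) = 131.22 mm²); the r=9.5 cylinder at (8, 9.5) contributes a regular 24-gon of circumradius 9.5 (area = (24/2)·9.500²·sin(360°/24) = 280.30 mm²); Subtracting the remaining from the first: starting from the r=11.5 sphere (386.40 mm²), the r=6.5 cylinder at (13.5, 7.5) partially overlaps it — only the 11.41 mm² overlap (of its 131.22 mm²) is removed, clipping the outline; the r=9.5 cylinder at (8, 9.5) partially overlaps it — only the 80.76 mm² overlap (of its 280.30 mm²) is removed, clipping the outline — area = 294.23 mm²; the cube at (15.5, 6) is absent (z outside [16.5, 31.5]); Subtracting the remaining from the first: none of the subtracted shapes is present at this height, so the result so far is unchanged — area = 294.23 mm². So its area = 294.23 mm². Layer 143 is larger (294.23 vs 271.78 mm²).

layer 143 (z = 14.3 mm)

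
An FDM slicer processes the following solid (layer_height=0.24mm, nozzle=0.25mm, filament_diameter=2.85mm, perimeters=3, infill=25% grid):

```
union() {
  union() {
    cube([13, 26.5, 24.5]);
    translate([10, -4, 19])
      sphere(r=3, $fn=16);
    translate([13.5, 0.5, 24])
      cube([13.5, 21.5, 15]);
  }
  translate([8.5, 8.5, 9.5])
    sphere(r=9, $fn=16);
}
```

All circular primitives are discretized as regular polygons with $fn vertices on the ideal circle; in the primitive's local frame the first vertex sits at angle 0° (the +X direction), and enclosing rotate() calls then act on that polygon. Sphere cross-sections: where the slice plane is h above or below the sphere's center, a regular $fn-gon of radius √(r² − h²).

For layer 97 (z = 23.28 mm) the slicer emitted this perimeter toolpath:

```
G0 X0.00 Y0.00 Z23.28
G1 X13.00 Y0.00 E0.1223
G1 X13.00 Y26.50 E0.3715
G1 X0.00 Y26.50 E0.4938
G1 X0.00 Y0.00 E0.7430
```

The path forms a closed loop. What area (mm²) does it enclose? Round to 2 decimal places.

Apply the shoelace formula to the sequence of (X, Y) vertices; enclosed area = 344.50 mm².

344.50 mm²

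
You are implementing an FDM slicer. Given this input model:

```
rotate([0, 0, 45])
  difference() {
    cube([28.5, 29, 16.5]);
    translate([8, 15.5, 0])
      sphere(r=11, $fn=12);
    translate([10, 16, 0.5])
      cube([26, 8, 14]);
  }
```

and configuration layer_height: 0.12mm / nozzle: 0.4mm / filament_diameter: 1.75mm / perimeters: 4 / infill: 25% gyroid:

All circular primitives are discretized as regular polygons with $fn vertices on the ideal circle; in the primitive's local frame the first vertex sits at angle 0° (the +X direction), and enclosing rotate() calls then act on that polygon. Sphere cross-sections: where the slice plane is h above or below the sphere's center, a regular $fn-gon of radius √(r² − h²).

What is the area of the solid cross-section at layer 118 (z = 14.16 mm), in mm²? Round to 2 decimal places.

678.50 mm²

At z = 14.16 mm: the cube is present — its section is the full 28.5×29 rectangle (area 826.50 mm²); the sphere at (8, 15.5) is absent (|z−center|=14.160 > r=11); the 26×8 cube at (10, 16) contributes its full rectangle (area 208.00 mm²); Subtracting the remaining from the first: starting from the 28.5×29 cube (826.50 mm²), the 26×8 cube at (10, 16) partially overlaps it — only the 148.00 mm² overlap (of its 208.00 mm²) is removed, clipping the outline — area = 678.50 mm²; (whole slice rotated 45° about Z — lengths, areas and connectivity unchanged). Overall, the cross-section is a single solid region. Net area = 678.50 mm².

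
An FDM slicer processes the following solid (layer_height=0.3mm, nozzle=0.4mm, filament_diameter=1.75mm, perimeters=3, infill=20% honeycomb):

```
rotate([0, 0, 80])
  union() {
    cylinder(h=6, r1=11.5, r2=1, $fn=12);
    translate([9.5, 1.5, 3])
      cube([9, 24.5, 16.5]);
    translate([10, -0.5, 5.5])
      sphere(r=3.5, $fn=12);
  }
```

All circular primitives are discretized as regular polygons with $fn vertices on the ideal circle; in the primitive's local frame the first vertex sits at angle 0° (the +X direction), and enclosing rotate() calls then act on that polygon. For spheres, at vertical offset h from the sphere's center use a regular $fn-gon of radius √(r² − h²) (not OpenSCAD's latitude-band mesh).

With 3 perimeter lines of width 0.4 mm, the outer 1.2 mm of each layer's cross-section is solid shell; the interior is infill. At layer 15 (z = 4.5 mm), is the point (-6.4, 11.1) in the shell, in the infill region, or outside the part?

shell

At z = 4.5 mm: the cone (r1=11.5→r2=1) has section circumradius 3.625 here — a regular 12-gon; the cube at (9.5, 1.5) is present — its section is the full 9×24.5 rectangle; the sphere at (10, -0.5): section is a regular 12-gon, circumradius = √(r²−h²) = √(3.5²−1²) = 3.354; Taking the union: the regions partially overlap (shared area 2.95 mm²), so overlapping operands fuse into one piece — 2 connected regions; (whole slice rotated 80° about Z — lengths, areas and connectivity unchanged). Overall, the cross-section has 2 separate islands. Undo the 80° rotation: the query point maps to (9.820, 8.230) in the un-rotated model frame. The nearest boundary edge runs (9.50, 2.72)→(9.50, 26.00); distance from the point to it = 0.32 mm. (Shell/infill is judged within the island containing the point — the largest one.) The point is inside the cross-section, 0.32 mm from the nearest boundary — within the 1.2 mm shell band (3 × 0.4).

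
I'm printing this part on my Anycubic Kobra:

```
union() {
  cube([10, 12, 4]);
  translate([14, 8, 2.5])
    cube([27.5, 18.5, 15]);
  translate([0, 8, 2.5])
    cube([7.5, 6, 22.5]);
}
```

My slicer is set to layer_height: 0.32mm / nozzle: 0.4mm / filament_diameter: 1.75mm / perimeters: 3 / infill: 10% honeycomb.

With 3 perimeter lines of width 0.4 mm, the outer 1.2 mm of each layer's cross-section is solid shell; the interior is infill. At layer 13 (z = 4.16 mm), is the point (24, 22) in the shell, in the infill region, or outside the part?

infill

At z = 4.16 mm: the cube is not intersected at this z (z outside [0, 4]); the cube at (14, 8) (footprint 27.5×18.5) is included at this height; the 7.5×6 cube at (0, 8) contributes its full rectangle; Combining (union): the 2 present regions are separate (no shared area or edge), so areas and boundary lengths simply add and each stays a separate island — 2 connected regions. Overall, the cross-section has 2 separate islands. The nearest boundary edge runs (14.00, 26.50)→(41.50, 26.50); distance from the point to it = 4.50 mm. (Shell/infill is judged within the island containing the point — the largest one.) The point is inside the cross-section and 4.50 mm from the nearest boundary — more than the 1.2 mm shell width (3 × 0.4), so it's in the infill interior.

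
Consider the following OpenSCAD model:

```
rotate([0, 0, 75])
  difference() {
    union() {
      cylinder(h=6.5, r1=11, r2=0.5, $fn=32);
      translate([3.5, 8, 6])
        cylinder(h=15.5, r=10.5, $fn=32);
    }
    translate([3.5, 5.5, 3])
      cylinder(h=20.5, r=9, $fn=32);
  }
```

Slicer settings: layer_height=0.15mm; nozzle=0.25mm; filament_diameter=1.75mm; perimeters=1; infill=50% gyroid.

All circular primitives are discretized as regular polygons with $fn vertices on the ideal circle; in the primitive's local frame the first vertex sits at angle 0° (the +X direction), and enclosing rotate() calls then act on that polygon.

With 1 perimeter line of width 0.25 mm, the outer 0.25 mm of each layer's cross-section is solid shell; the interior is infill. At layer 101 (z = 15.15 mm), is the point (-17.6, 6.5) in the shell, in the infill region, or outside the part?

At z = 15.15 mm: the cone is absent (z outside [0, 6.5]); the r=10.5 cylinder at (3.5, 8) gives a regular 32-gon of circumradius 10.5 (constant along its height); Merging all regions: only the r=10.5 cylinder at (3.5, 8) is present, so the union is just that shape — 1 connected region; the cylinder at (3.5, 5.5): section is a regular 32-gon, circumradius r=9; Taking the first minus the rest: starting from the result so far, the r=9 cylinder at (3.5, 5.5) partially overlaps it — only the 240.99 mm² overlap (of its 252.84 mm²) is removed, clipping the outline — 1 connected region; (whole slice rotated 75° about Z — lengths, areas and connectivity unchanged). Overall, the cross-section is a single solid region. Undo the 75° rotation: the query point maps to (1.723, 18.683) in the un-rotated model frame. The nearest boundary edge runs (1.45, 18.30)→(3.50, 18.50); distance from the point to it = 0.36 mm. The point is not inside any of the regions above, so it lies outside the cross-section (0.36 mm from the nearest boundary).

outside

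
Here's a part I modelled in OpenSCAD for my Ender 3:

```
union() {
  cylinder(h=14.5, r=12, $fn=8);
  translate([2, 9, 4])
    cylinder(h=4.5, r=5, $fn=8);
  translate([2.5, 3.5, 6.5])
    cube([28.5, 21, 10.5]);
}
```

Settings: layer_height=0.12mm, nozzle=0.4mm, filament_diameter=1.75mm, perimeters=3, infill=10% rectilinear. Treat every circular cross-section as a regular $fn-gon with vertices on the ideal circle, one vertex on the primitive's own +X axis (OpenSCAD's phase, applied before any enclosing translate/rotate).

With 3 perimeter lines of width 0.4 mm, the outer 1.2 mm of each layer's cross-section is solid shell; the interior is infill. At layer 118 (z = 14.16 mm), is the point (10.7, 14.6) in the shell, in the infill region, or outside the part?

infill

At z = 14.16 mm: the r=12 cylinder gives a regular 8-gon of circumradius 12 (constant along its height); the cylinder at (2, 9) does not reach this height (z outside [4, 8.5]); the 28.5×21 cube at (2.5, 3.5) contributes its full rectangle; Merging all regions: the regions partially overlap (shared area 42.40 mm²), so overlapping operands fuse into one piece — 1 connected region. Overall, the cross-section is a single solid region. The nearest boundary edge runs (2.50, 10.96)→(2.50, 24.50); distance from the point to it = 8.20 mm. The point is inside the cross-section and 8.20 mm from the nearest boundary — more than the 1.2 mm shell width (3 × 0.4), so it's in the infill interior.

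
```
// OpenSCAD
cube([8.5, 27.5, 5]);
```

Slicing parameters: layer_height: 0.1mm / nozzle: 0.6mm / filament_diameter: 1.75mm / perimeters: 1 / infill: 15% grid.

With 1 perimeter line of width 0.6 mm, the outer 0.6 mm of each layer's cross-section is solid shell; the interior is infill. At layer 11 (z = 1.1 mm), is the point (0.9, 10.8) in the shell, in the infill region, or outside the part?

At z = 1.1 mm: the cube (footprint 8.5×27.5) is included at this height. Overall, the cross-section is a single solid region. The nearest boundary edge runs (0.00, 27.50)→(0.00, 0.00); distance from the point to it = 0.90 mm. The point is inside the cross-section and 0.90 mm from the nearest boundary — more than the 0.6 mm shell width (1 × 0.6), so it's in the infill interior.

infill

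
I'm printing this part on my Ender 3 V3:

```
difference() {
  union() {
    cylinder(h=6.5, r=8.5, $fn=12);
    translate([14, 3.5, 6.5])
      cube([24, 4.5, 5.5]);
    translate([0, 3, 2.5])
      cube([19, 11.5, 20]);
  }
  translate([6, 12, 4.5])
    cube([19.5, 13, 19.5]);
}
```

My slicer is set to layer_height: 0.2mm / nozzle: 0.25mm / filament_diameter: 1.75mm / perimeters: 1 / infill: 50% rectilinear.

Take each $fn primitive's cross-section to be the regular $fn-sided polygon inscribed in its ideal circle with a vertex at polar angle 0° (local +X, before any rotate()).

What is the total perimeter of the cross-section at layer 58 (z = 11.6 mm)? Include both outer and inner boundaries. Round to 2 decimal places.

At z = 11.6 mm: the cylinder is not intersected at this z (z outside [0, 6.5]); the cube at (14, 3.5) is present — its section is the full 24×4.5 rectangle (perimeter 57.00 mm); the cube at (0, 3) (footprint 19×11.5) is included at this height (perimeter 61.00 mm); Taking the union: the regions partially overlap (shared area 22.50 mm²), so the edge portions inside another operand are dropped and the merged outline is re-measured after clipping — boundary = 99.00 mm; the cube at (6, 12) (footprint 19.5×13) is included at this height (perimeter 65.00 mm); After the difference (first − rest): starting from that combined region, the 19.5×13 cube at (6, 12) partially overlaps it — only the 32.50 mm² overlap (of its 253.50 mm²) is removed, clipping the outline — boundary = 99.00 mm. Overall, the cross-section is a single solid region. Total boundary length (outer) = 99.00 mm.

99.00 mm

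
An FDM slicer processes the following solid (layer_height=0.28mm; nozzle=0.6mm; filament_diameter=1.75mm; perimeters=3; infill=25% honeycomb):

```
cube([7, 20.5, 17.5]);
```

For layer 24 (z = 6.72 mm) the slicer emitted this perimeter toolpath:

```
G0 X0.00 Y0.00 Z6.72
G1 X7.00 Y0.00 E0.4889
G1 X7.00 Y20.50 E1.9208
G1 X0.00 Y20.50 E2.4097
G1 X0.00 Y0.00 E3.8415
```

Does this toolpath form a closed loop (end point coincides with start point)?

yes

Start point (G0): (0.00, 0.00). End point (last G1): the path returns to the start — closed.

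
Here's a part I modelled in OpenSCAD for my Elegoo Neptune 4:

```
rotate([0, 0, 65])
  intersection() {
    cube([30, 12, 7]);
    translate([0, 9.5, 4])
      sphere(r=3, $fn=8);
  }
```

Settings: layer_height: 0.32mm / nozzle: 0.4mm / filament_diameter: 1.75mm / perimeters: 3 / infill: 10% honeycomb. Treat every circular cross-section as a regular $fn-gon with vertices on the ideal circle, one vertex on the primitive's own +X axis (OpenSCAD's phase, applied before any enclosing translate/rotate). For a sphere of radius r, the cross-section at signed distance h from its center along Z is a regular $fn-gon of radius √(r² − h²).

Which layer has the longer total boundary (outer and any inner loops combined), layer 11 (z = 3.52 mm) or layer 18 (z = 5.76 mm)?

layer 11 (z = 3.52 mm)

Layer 11 (z = 3.52): the cube (footprint 30×12) is included at this height (perimeter 84.00 mm); the r=3 sphere at (0, 9.5) contributes a regular 8-gon of circumradius √(3²−0.48²) = 2.961 (perimeter = 2·8·2.961·sin(180°/8) = 18.13 mm); Taking the intersection: the r=3 sphere at (0, 9.5) partially overlaps the 30×12 cube; clipping to the common part keeps 12.15 mm² — boundary = 14.44 mm; (rotated 65° about Z; rotation is an isometry so areas/perimeters/island counts are preserved). So its perimeter = 14.44 mm. Layer 18 (z = 5.76): the cube is present — its section is the full 30×12 rectangle (perimeter 84.00 mm); the sphere at (0, 9.5): section is a regular 8-gon, circumradius = √(r²−h²) = √(3²−1.76²) = 2.429 (perimeter = 2·8·2.429·sin(180°/8) = 14.88 mm); Keeping only the common overlap: the r=3 sphere at (0, 9.5) partially overlaps the 30×12 cube; clipping to the common part keeps 8.35 mm² — boundary = 12.30 mm; (rotated 65° about Z; rotation is an isometry so areas/perimeters/island counts are preserved). So its perimeter = 12.30 mm. Layer 11 is larger (14.44 vs 12.30 mm).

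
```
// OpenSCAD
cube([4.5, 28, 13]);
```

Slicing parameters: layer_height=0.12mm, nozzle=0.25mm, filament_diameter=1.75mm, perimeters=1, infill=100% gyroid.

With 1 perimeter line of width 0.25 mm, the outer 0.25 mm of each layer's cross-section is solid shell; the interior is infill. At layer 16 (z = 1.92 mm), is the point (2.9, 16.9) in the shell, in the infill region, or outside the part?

At z = 1.92 mm: the cube is present — its section is the full 4.5×28 rectangle. Overall, the cross-section is a single solid region. The nearest boundary edge runs (4.50, 0.00)→(4.50, 28.00); distance from the point to it = 1.60 mm. The point is inside the cross-section and 1.60 mm from the nearest boundary — more than the 0.25 mm shell width (1 × 0.25), so it's in the infill interior.

infill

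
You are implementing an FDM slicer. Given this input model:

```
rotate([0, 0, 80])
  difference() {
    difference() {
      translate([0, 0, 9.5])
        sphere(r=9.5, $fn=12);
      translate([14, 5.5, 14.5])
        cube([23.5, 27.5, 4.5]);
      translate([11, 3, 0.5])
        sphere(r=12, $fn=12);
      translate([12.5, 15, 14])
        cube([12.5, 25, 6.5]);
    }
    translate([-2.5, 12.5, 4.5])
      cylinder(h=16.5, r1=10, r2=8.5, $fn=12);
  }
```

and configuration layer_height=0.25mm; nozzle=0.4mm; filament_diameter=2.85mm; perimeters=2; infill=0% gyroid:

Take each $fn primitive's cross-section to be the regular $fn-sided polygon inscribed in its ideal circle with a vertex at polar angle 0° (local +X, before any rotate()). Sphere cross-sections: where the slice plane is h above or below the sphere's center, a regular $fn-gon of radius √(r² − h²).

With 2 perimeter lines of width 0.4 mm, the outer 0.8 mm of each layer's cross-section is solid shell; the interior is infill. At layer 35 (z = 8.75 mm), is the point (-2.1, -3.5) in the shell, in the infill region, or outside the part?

infill

At z = 8.75 mm: the r=9.5 sphere contributes a regular 12-gon of circumradius √(9.5²−0.75²) = 9.470; the cube at (14, 5.5) is not intersected at this z (z outside [14.5, 19]); the r=12 sphere at (11, 3) slices to a regular 12-gon of circumradius 8.714 (√(r²−h²) with h=8.25 from center); the cube at (12.5, 15) does not reach this height (z outside [14, 20.5]); Subtracting the remaining from the first: starting from the r=9.5 sphere, the r=12 sphere at (11, 3) partially overlaps it — only the 60.50 mm² overlap (of its 227.81 mm²) is removed, clipping the outline — 1 connected region; the cone at (-2.5, 12.5) contributes a regular 12-gon of circumradius 9.614 (interpolated between r1=10 and r2=8.5 at t=0.258); Subtracting the remaining from the first: starting from that combined region, the cone at (-2.5, 12.5) partially overlaps it — only the 51.68 mm² overlap (of its 277.27 mm²) is removed, clipping the outline — 1 connected region; (whole slice rotated 80° about Z — lengths, areas and connectivity unchanged). Overall, the cross-section is a single solid region. Undo the 80° rotation: the query point maps to (-3.811, 1.460) in the un-rotated model frame. The nearest boundary edge runs (-7.31, 4.17)→(-2.50, 2.89); distance from the point to it = 1.72 mm. The point is inside the cross-section and 1.72 mm from the nearest boundary — more than the 0.8 mm shell width (2 × 0.4), so it's in the infill interior.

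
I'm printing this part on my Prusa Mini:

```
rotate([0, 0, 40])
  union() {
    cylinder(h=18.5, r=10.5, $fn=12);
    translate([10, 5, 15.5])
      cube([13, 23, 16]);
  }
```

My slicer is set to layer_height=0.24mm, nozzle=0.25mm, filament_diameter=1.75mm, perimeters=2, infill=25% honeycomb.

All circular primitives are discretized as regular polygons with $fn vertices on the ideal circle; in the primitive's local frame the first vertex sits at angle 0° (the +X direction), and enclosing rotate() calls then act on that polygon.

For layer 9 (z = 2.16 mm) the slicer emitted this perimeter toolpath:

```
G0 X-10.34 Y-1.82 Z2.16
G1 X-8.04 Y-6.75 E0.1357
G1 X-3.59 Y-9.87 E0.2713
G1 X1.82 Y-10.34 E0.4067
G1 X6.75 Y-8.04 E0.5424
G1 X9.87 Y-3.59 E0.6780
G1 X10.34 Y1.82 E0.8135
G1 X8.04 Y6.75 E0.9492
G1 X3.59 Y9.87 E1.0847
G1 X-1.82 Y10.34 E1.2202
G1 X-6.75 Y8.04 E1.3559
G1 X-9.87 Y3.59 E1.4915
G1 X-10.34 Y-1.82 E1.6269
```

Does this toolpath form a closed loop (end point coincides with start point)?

yes

Start point (G0): (-10.34, -1.82). End point (last G1): the path returns to the start — closed.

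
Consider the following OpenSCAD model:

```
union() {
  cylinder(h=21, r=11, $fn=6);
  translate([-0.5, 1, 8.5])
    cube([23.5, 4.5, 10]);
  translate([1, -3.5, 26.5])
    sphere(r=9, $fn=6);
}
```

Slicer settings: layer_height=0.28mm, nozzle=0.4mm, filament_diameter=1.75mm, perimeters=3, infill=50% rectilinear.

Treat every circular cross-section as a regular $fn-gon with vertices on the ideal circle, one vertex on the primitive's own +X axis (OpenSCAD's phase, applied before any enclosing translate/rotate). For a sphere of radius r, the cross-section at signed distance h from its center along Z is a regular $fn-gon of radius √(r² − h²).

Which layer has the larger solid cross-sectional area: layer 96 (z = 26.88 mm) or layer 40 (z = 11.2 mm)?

layer 40 (z = 11.2 mm)

Layer 96 (z = 26.88): the cylinder is absent (z outside [0, 21]); the cube at (-0.5, 1) is absent (z outside [8.5, 18.5]); the r=9 sphere at (1, -3.5) contributes a regular 6-gon of circumradius √(9²−0.38²) = 8.992 (area = (6/2)·8.992²·sin(360°/6) = 210.07 mm²); Taking the union: only the r=9 sphere at (1, -3.5) is present, so the union is just that shape — area = 210.07 mm². So its area = 210.07 mm². Layer 40 (z = 11.2): the cylinder: section is a regular 6-gon, circumradius r=11 (area = (6/2)·11.000²·sin(360°/6) = 314.37 mm²); the cube at (-0.5, 1) is present — its section is the full 23.5×4.5 rectangle (area 105.75 mm²); the sphere at (1, -3.5) does not reach this height (|z−center|=15.300 > r=9); Taking the union: the regions partially overlap — summed areas 420.12 mm² minus the doubly-counted overlap 43.31 mm² gives 376.81 mm² — area = 376.81 mm². So its area = 376.81 mm². Layer 40 is larger (376.81 vs 210.07 mm²).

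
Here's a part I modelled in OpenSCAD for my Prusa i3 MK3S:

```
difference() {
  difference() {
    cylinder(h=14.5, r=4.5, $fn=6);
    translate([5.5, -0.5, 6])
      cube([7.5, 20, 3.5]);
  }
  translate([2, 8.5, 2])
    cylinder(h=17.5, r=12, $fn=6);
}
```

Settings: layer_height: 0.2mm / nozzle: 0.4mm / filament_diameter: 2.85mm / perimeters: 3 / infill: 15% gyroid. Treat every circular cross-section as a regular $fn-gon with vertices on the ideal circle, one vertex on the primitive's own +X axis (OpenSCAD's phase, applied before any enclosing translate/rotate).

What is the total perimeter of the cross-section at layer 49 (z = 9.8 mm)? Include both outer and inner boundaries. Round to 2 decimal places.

At z = 9.8 mm: the r=4.5 cylinder contributes a regular 6-gon of circumradius 4.5 (perimeter = 2·6·4.500·sin(180°/6) = 27.00 mm); the cube at (5.5, -0.5) does not reach this height (z outside [6, 9.5]); After the difference (first − rest): none of the subtracted shapes is present at this height, so the r=4.5 cylinder is unchanged — boundary = 27.00 mm; the r=12 cylinder at (2, 8.5) gives a regular 6-gon of circumradius 12 (constant along its height) (perimeter = 2·6·12.000·sin(180°/6) = 72.00 mm); Taking the first minus the rest: starting from that combined region, the r=12 cylinder at (2, 8.5) partially overlaps it — only the 41.27 mm² overlap (of its 374.12 mm²) is removed, clipping the outline — boundary = 15.94 mm. Overall, the cross-section is a single solid region. Total boundary length (outer) = 15.94 mm.

15.94 mm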